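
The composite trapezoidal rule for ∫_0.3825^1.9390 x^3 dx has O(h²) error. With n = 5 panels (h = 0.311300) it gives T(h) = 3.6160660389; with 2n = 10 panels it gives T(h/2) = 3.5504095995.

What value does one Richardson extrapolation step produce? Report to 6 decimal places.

Leading term ∝ h^2; use weight 4 = 2^2.
Top: 4(3.5504095995) − (3.6160660389) = 10.5855723591
10.5855723591 ÷ 3 = 3.5285241197

3.528524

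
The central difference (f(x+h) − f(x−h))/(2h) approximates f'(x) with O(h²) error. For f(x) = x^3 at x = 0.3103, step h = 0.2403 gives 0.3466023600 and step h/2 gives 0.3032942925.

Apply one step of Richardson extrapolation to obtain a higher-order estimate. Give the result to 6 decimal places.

0.288858

r = 2: numerator weight 4, denominator 3.
2^2*A(h/2) = 1.2131771700; minus A(h) gives 0.8665748100.
Divide by 2^2 − 1 = 3.
0.8665748100 ÷ 3 = 0.2888582700
Correction |R − A(h/2)| = 1.444e-02; gap |A(h/2) − A(h)| = 4.331e-02.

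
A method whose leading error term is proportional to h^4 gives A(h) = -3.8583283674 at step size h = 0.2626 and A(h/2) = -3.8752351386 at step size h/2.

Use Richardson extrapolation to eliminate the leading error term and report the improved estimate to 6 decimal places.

-3.876362

Method order is 4; weight 2^4 = 16.
Weighted: (-62.0037622176) − (-3.8583283674) = -58.1454338502
Denominator 16 − 1 = 15.
R = (-58.1454338502)/15 = -3.8763622567
Correction |R − A(h/2)| = 1.127e-03; gap |A(h/2) − A(h)| = 1.691e-02.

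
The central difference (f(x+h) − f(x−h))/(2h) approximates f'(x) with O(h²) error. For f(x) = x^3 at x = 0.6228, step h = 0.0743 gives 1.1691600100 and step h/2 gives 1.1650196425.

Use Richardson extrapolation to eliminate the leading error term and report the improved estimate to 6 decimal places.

1.163640

r = 2, so 2^r = 4.
A(h/2) − A(h) = 1.1650196425 − 1.1691600100 = -0.0041403675
Correction (A(h/2) − A(h))/(4 − 1) = (-0.0041403675)/3 = -0.0013801225
R = A(h/2) + (A(h/2) − A(h))/3 = 1.1650196425 − 0.0013801225 = 1.1636395200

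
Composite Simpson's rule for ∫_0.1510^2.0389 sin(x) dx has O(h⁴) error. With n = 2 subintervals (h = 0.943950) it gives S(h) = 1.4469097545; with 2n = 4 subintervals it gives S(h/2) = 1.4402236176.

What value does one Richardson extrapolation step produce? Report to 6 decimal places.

Method order is 4; weight 2^4 = 16.
A(h/2) − A(h) = 1.4402236176 − 1.4469097545 = -0.0066861369
Divide by 2^4 − 1 = 15: (-0.0066861369)/15 = -0.0004457425
R = A(h/2) + (A(h/2) − A(h))/15 = 1.4402236176 − 0.0004457425 = 1.4397778751
Correction |R − A(h/2)| = 4.457e-04; gap |A(h/2) − A(h)| = 6.686e-03.

1.439778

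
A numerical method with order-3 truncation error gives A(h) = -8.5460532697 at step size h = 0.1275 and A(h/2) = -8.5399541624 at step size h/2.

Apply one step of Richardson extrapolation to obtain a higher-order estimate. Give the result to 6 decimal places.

Method order is 3; weight 2^3 = 8.
8 × (-8.5399541624) = -68.3196332992; (-68.3196332992) − (-8.5460532697) = -59.7735800295
(8 × (-8.5399541624) − (-8.5460532697))/(8 − 1) = -8.5390828614
Gap between inputs: 6.099e-03; correction applied: +0.0008713010.

-8.539083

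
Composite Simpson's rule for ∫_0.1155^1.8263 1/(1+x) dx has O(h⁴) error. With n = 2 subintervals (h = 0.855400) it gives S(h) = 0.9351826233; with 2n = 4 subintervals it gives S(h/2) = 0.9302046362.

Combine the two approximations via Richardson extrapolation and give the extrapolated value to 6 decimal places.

Method order is 4; weight 2^4 = 16.
16*0.9302046362 = 14.8832741792; 14.8832741792 − 0.9351826233 = 13.9480915559
Denominator 16 − 1 = 15.
13.9480915559 ÷ 15 = 0.9298727704

0.929873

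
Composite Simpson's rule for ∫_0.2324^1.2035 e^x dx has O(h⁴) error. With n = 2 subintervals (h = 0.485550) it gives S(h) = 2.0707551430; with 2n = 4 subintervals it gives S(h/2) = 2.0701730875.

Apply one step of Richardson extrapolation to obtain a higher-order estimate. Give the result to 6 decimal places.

2.070134

The method has order 4: 2^4 = 16.
Top: 16(2.0701730875) − (2.0707551430) = 31.0520142570
Divide by 2^4 − 1 = 15.
(16×2.0701730875 − 2.0707551430)/(16 − 1) = 2.0701342838
Shift from A(h/2): −0.0000388037.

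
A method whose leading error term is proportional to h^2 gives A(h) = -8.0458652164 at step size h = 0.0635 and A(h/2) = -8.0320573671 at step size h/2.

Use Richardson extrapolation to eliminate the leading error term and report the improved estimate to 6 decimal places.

-8.027455

The method has order 2: 2^2 = 4.
2^2 × A(h/2) = -32.1282294684; minus A(h) gives -24.0823642520.
(-24.0823642520) ÷ 3 = -8.0274547507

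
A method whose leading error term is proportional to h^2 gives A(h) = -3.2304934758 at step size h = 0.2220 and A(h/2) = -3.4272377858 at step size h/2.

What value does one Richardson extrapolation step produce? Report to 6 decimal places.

The method has order 2: 2^2 = 4.
Top: 4(-3.4272377858) − (-3.2304934758) = -10.4784576674
Divide by 2^2 − 1 = 3.
(4·(-3.4272377858) − (-3.2304934758))/(4 − 1) = -3.4928192225
Shift from A(h/2): −0.0655814367.

-3.492819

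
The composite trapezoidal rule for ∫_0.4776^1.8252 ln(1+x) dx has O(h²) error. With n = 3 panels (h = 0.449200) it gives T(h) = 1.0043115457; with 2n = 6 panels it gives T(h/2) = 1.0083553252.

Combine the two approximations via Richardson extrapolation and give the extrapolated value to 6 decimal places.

1.009703

Order 2 gives 2^r = 4 and 2^r − 1 = 3.
A(h/2) − A(h) = 1.0083553252 − 1.0043115457 = 0.0040437795
Correction (A(h/2) − A(h))/(4 − 1) = 0.0040437795/3 = 0.0013479265
R = A(h/2) + (A(h/2) − A(h))/3 = 1.0083553252 + 0.0013479265 = 1.0097032517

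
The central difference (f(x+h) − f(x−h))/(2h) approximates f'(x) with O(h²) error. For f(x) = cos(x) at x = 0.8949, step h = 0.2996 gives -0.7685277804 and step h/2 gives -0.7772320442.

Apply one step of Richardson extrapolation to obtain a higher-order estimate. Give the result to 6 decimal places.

r = 2, so 2^r = 4.
Top: 4(-0.7772320442) − (-0.7685277804) = -2.3404003964
R = (-2.3404003964)/3 = -0.7801334655

-0.780133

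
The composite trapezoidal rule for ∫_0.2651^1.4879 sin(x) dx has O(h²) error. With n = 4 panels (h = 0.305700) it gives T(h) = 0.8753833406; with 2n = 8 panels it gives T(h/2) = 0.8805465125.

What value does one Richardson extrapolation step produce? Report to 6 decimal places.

Order 2 gives 2^r = 4 and 2^r − 1 = 3.
Top: 4(0.8805465125) − (0.8753833406) = 2.6468027094
Extrapolated: 2.6468027094 / 3 = 0.8822675698
Correction |R − A(h/2)| = 1.721e-03; gap |A(h/2) − A(h)| = 5.163e-03.

0.882268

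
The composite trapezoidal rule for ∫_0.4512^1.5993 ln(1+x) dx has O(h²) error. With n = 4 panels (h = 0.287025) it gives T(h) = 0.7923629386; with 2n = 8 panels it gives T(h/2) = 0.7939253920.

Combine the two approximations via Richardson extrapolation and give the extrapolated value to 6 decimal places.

0.794446

With r = 2 the leading error scales as h^2, so the weight is 2^2 = 4.
2^2*A(h/2) = 3.1757015680; minus A(h) gives 2.3833386294.
(4*0.7939253920 − 0.7923629386)/(4 − 1) = 0.7944462098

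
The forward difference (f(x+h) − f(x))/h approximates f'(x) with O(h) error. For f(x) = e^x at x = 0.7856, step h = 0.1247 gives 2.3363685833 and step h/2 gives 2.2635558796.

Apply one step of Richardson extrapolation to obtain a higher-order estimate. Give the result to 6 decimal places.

2.190743

With r = 1 the leading error scales as h^1, so the weight is 2^1 = 2.
Top: 2(2.2635558796) − (2.3363685833) = 2.1907431759
R = 2.1907431759/1 = 2.1907431759
Shift from A(h/2): −0.0728127037.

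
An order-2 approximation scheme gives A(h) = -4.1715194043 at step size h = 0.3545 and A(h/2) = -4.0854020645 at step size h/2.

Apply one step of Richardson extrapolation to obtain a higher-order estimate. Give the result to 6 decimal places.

-4.056696

Method order is 2; weight 2^2 = 4.
Weighted: (-16.3416082580) − (-4.1715194043) = -12.1700888537
(4*(-4.0854020645) − (-4.1715194043))/(4 − 1) = -4.0566962846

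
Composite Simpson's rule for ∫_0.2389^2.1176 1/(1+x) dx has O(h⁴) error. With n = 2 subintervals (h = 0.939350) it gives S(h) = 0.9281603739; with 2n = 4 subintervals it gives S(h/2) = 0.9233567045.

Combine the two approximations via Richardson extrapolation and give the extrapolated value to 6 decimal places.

0.923036

The method has order 4: 2^4 = 16.
16·0.9233567045 − 0.9281603739 = 13.8455468981
Divide by 2^4 − 1 = 15.
Extrapolated: 13.8455468981 / 15 = 0.9230364599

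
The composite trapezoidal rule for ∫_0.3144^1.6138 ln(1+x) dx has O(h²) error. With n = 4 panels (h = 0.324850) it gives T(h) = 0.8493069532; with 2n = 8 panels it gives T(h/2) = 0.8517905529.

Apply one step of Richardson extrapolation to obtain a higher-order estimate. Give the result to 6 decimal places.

0.852618

Order 2 gives 2^r = 4 and 2^r − 1 = 3.
Top: 4(0.8517905529) − (0.8493069532) = 2.5578552584
Denominator 4 − 1 = 3.
Extrapolated: 2.5578552584 / 3 = 0.8526184195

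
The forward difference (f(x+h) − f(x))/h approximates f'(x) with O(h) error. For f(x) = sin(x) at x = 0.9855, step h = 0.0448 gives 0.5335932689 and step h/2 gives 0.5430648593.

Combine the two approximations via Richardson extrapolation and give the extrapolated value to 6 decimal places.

0.552536

Order 1 gives 2^r = 2 and 2^r − 1 = 1.
Top: 2(0.5430648593) − (0.5335932689) = 0.5525364497
(2 × 0.5430648593 − 0.5335932689)/(2 − 1) = 0.5525364497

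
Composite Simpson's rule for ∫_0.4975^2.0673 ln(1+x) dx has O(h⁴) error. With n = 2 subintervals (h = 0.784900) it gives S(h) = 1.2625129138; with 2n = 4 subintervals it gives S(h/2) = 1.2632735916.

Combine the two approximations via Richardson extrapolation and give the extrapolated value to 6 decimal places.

1.263324

With r = 4 the leading error scales as h^4, so the weight is 2^4 = 16.
16·1.2632735916 = 20.2123774656; subtract 1.2625129138 → 18.9498645518
Denominator 16 − 1 = 15.
R = 18.9498645518/15 = 1.2633243035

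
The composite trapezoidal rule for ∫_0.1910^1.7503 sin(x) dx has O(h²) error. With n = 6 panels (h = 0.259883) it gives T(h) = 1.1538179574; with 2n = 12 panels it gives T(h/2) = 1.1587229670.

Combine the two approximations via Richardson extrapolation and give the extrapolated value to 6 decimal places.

The method has order 2: 2^2 = 4.
4 × 1.1587229670 = 4.6348918680; subtract 1.1538179574 → 3.4810739106
3.4810739106 ÷ 3 = 1.1603579702

1.160358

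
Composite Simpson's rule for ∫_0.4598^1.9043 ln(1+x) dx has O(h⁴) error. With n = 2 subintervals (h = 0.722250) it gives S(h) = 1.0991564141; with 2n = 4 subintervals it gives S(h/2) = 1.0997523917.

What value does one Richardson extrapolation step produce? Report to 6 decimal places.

Order 4 gives 2^r = 16 and 2^r − 1 = 15.
2^4 × A(h/2) = 17.5960382672; minus A(h) gives 16.4968818531.
Divide by 2^4 − 1 = 15.
Extrapolated: 16.4968818531 / 15 = 1.0997921235

1.099792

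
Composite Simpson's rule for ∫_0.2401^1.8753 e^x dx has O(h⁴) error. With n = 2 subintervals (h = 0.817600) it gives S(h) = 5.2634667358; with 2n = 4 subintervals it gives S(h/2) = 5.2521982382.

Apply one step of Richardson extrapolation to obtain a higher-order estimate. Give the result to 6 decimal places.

5.251447

With r = 4 the leading error scales as h^4, so the weight is 2^4 = 16.
Top: 16(5.2521982382) − (5.2634667358) = 78.7717050754
78.7717050754 ÷ 15 = 5.2514470050
Correction |R − A(h/2)| = 7.512e-04; gap |A(h/2) − A(h)| = 1.127e-02.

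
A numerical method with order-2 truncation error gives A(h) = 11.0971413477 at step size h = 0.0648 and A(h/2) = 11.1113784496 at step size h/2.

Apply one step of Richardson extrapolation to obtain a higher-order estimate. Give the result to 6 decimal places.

r = 2: numerator weight 4, denominator 3.
Difference of the inputs: 11.1113784496 − 11.0971413477 = 0.0142371019
Divide by 2^2 − 1 = 3: 0.0142371019/3 = 0.0047457006
R = 11.1113784496 + 0.0047457006 = 11.1161241502

11.116124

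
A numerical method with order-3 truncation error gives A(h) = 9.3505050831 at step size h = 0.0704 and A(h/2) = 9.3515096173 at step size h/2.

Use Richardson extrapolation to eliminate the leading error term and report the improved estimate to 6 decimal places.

The method has order 3: 2^3 = 8.
A(h/2) − A(h) = 9.3515096173 − 9.3505050831 = 0.0010045342
Divide by 2^3 − 1 = 7: 0.0010045342/7 = 0.0001435049
R = A(h/2) + (A(h/2) − A(h))/7 = 9.3515096173 + 0.0001435049 = 9.3516531222

9.351653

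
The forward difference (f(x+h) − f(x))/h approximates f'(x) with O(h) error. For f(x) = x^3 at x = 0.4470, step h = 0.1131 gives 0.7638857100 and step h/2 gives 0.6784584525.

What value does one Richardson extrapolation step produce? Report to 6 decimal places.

With r = 1 the leading error scales as h^1, so the weight is 2^1 = 2.
Numerator 2·A(h/2) − A(h) = 2·0.6784584525 − 0.7638857100 = 0.5930311950
Extrapolated: 0.5930311950 / 1 = 0.5930311950

0.593031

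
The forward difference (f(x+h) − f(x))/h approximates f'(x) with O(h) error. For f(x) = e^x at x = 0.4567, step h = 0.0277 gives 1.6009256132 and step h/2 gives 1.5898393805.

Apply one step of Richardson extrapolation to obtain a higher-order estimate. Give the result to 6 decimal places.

Order 1 gives 2^r = 2 and 2^r − 1 = 1.
2^1×A(h/2) = 3.1796787610; minus A(h) gives 1.5787531478.
Denominator 2 − 1 = 1.
So the Richardson estimate is 1.5787531478.
Gap between inputs: 1.109e-02; correction applied: −0.0110862327.

1.578753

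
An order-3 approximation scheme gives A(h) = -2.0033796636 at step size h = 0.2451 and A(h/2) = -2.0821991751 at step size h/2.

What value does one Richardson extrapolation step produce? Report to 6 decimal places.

-2.093459

Error is O(h^3); halving h shrinks it by 2^3 = 8.
8×(-2.0821991751) = -16.6575934008; subtract (-2.0033796636) → -14.6542137372
Denominator 8 − 1 = 7.
Result: -2.0934591053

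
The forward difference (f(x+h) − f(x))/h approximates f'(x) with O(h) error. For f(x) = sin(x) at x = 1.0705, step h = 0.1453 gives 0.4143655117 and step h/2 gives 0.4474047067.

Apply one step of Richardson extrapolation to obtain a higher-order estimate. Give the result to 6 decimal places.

r = 1, so 2^r = 2.
2×0.4474047067 − 0.4143655117 = 0.4804439017
Extrapolated: 0.4804439017 / 1 = 0.4804439017
Shift from A(h/2): +0.0330391950.

0.480444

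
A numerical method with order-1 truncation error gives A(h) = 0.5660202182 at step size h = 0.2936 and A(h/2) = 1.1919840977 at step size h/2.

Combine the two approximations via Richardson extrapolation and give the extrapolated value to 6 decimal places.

1.817948

Order 1 gives 2^r = 2 and 2^r − 1 = 1.
2×1.1919840977 = 2.3839681954; 2.3839681954 − 0.5660202182 = 1.8179479772
Divide by 2^1 − 1 = 1.
(2×1.1919840977 − 0.5660202182)/(2 − 1) = 1.8179479772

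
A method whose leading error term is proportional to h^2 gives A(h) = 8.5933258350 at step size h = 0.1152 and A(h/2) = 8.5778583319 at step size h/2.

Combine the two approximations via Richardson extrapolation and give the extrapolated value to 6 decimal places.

8.572702

Order 2 gives 2^r = 4 and 2^r − 1 = 3.
Top: 4(8.5778583319) − (8.5933258350) = 25.7181074926
R = 25.7181074926/3 = 8.5727024975
Correction |R − A(h/2)| = 5.156e-03; gap |A(h/2) − A(h)| = 1.547e-02.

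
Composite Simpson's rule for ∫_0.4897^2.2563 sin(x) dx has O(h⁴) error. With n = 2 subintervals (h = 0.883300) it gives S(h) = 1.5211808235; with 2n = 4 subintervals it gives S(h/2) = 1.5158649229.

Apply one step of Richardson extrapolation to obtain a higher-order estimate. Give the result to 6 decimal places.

Leading term ∝ h^4; use weight 16 = 2^4.
Top: 16(1.5158649229) − (1.5211808235) = 22.7326579429
Divide by 2^4 − 1 = 15.
So the Richardson estimate is 1.5155105295.

1.515511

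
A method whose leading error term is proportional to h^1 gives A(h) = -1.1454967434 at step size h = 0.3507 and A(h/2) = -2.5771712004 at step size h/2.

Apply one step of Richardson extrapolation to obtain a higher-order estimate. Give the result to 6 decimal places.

-4.008846

r = 1: numerator weight 2, denominator 1.
2·(-2.5771712004) = -5.1543424008; subtract (-1.1454967434) → -4.0088456574
Extrapolated: (-4.0088456574) / 1 = -4.0088456574
Gap between inputs: 1.432e+00; correction applied: −1.4316744570.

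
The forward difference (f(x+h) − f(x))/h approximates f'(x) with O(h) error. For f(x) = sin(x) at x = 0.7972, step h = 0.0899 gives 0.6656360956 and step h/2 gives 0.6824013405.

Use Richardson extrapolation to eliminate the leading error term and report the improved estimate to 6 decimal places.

r = 1, so 2^r = 2.
A(h/2) − A(h) = 0.6824013405 − 0.6656360956 = 0.0167652449
Correction (A(h/2) − A(h))/(2 − 1) = 0.0167652449/1 = 0.0167652449
R = A(h/2) + (A(h/2) − A(h))/1 = 0.6824013405 + 0.0167652449 = 0.6991665854

0.699167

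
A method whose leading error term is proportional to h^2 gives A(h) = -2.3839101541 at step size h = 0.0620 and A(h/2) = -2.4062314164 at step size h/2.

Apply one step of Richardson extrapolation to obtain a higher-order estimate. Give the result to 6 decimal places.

-2.413672

r = 2: numerator weight 4, denominator 3.
Weighted: (-9.6249256656) − (-2.3839101541) = -7.2410155115
Denominator 4 − 1 = 3.
So the Richardson estimate is -2.4136718372.
Gap between inputs: 2.232e-02; correction applied: −0.0074404208.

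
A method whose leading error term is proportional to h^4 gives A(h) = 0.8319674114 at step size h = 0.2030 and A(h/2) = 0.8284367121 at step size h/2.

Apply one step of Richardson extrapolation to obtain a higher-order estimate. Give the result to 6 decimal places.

Error is O(h^4); halving h shrinks it by 2^4 = 16.
Numerator 16*A(h/2) − A(h) = 16*0.8284367121 − 0.8319674114 = 12.4230199822
Denominator 16 − 1 = 15.
12.4230199822 ÷ 15 = 0.8282013321

0.828201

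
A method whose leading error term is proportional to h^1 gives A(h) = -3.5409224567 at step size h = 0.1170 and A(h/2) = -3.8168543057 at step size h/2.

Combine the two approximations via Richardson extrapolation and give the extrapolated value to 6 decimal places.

-4.092786

The method has order 1: 2^1 = 2.
Top: 2(-3.8168543057) − (-3.5409224567) = -4.0927861547
(-4.0927861547) ÷ 1 = -4.0927861547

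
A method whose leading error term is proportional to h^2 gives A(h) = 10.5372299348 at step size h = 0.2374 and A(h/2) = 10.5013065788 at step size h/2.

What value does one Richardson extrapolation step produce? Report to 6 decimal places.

The method has order 2: 2^2 = 4.
4·10.5013065788 − 10.5372299348 = 31.4679963804
R = 31.4679963804/3 = 10.4893321268

10.489332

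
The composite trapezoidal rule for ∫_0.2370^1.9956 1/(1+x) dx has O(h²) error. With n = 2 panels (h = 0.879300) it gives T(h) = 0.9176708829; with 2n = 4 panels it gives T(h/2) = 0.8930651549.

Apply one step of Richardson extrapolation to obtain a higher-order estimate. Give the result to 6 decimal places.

r = 2, so 2^r = 4.
4 × 0.8930651549 = 3.5722606196; 3.5722606196 − 0.9176708829 = 2.6545897367
2.6545897367 ÷ 3 = 0.8848632456
Shift from A(h/2): −0.0082019093.

0.884863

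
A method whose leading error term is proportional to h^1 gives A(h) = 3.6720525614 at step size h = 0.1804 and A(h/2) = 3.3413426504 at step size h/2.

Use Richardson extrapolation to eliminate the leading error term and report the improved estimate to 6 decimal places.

3.010633

r = 1: numerator weight 2, denominator 1.
2^1·A(h/2) = 6.6826853008; minus A(h) gives 3.0106327394.
Denominator 2 − 1 = 1.
So the Richardson estimate is 3.0106327394.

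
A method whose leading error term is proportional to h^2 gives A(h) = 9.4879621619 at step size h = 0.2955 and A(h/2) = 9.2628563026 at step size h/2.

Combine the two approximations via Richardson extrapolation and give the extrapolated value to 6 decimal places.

9.187821

r = 2: numerator weight 4, denominator 3.
Top: 4(9.2628563026) − (9.4879621619) = 27.5634630485
27.5634630485 ÷ 3 = 9.1878210162
Shift from A(h/2): −0.0750352864.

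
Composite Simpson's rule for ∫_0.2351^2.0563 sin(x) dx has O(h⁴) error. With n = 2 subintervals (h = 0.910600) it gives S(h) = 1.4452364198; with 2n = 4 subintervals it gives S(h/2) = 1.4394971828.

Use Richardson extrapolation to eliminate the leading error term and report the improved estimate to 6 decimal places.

1.439115

r = 4: numerator weight 16, denominator 15.
A(h/2) − A(h) = 1.4394971828 − 1.4452364198 = -0.0057392370
Correction (A(h/2) − A(h))/(16 − 1) = (-0.0057392370)/15 = -0.0003826158
R = A(h/2) + (A(h/2) − A(h))/15 = 1.4394971828 − 0.0003826158 = 1.4391145670
Correction |R − A(h/2)| = 3.826e-04; gap |A(h/2) − A(h)| = 5.739e-03.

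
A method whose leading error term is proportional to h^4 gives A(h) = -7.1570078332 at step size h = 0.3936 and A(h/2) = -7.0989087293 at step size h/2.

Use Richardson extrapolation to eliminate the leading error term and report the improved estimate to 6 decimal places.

-7.095035

With r = 4 the leading error scales as h^4, so the weight is 2^4 = 16.
2^4*A(h/2) = -113.5825396688; minus A(h) gives -106.4255318356.
Divide by 2^4 − 1 = 15.
Extrapolated: (-106.4255318356) / 15 = -7.0950354557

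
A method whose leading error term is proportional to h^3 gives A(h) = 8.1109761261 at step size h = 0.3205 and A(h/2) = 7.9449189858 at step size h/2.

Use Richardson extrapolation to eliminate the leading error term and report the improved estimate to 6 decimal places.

7.921197

r = 3, so 2^r = 8.
Top: 8(7.9449189858) − (8.1109761261) = 55.4483757603
(8×7.9449189858 − 8.1109761261)/(8 − 1) = 7.9211965372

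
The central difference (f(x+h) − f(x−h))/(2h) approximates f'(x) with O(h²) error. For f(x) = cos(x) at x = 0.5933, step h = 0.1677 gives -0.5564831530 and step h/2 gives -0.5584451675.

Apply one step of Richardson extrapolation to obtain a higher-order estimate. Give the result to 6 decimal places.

The method has order 2: 2^2 = 4.
4·(-0.5584451675) = -2.2337806700; subtract (-0.5564831530) → -1.6772975170
R = (-1.6772975170)/3 = -0.5590991723

-0.559099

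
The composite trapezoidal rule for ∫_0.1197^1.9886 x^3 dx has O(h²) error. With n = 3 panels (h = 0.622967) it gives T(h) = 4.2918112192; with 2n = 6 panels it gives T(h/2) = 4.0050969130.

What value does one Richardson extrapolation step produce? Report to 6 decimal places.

3.909525

With r = 2 the leading error scales as h^2, so the weight is 2^2 = 4.
Weighted: 16.0203876520 − 4.2918112192 = 11.7285764328
Denominator 4 − 1 = 3.
R = 11.7285764328/3 = 3.9095254776
Correction |R − A(h/2)| = 9.557e-02; gap |A(h/2) − A(h)| = 2.867e-01.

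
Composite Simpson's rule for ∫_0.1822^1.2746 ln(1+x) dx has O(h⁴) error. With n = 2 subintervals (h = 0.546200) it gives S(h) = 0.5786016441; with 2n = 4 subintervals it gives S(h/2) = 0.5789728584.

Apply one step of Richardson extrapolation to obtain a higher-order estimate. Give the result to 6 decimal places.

0.578998

Leading term ∝ h^4; use weight 16 = 2^4.
16*0.5789728584 = 9.2635657344; subtract 0.5786016441 → 8.6849640903
Denominator 16 − 1 = 15.
R = 8.6849640903/15 = 0.5789976060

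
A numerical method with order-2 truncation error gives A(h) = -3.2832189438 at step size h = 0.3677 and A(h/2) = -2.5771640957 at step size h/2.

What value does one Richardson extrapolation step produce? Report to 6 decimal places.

Method order is 2; weight 2^2 = 4.
Numerator 4·A(h/2) − A(h) = 4·(-2.5771640957) − (-3.2832189438) = -7.0254374390
R = (-7.0254374390)/3 = -2.3418124797

-2.341812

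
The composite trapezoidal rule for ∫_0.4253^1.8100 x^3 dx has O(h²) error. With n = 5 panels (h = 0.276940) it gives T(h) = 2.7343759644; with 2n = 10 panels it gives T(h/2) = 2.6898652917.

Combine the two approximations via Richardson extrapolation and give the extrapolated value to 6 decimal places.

r = 2, so 2^r = 4.
4 × 2.6898652917 − 2.7343759644 = 8.0250852024
Divide by 2^2 − 1 = 3.
R = 8.0250852024/3 = 2.6750284008

2.675028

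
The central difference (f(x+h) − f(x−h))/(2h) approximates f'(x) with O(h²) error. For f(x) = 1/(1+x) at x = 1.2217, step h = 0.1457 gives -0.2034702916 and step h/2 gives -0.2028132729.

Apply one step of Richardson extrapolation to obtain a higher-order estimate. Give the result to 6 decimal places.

-0.202594

Leading term ∝ h^2; use weight 4 = 2^2.
Difference of the inputs: -0.2028132729 − (-0.2034702916) = 0.0006570187
Divide by 2^2 − 1 = 3: 0.0006570187/3 = 0.0002190062
R = -0.2028132729 + 0.0002190062 = -0.2025942667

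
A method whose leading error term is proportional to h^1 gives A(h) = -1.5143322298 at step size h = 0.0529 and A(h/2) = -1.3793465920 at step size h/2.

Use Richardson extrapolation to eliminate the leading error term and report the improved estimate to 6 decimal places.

-1.244361

The method has order 1: 2^1 = 2.
A(h/2) − A(h) = -1.3793465920 − (-1.5143322298) = 0.1349856378
Divide by 2^1 − 1 = 1: 0.1349856378/1 = 0.1349856378
R = -1.3793465920 + 0.1349856378 = -1.2443609542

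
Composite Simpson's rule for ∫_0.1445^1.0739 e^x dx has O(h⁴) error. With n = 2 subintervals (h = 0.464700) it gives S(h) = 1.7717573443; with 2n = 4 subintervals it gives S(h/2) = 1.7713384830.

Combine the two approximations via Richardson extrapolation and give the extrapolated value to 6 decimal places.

r = 4: numerator weight 16, denominator 15.
16 × 1.7713384830 − 1.7717573443 = 26.5696583837
Divide by 2^4 − 1 = 15.
R = 26.5696583837/15 = 1.7713105589
Gap between inputs: 4.189e-04; correction applied: −0.0000279241.

1.771311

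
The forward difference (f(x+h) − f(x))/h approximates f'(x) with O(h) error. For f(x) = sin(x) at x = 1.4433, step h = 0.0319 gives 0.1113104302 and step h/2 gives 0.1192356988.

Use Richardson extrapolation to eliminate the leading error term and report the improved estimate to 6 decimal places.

Leading term ∝ h^1; use weight 2 = 2^1.
2*0.1192356988 − 0.1113104302 = 0.1271609674
R = 0.1271609674/1 = 0.1271609674
Correction |R − A(h/2)| = 7.925e-03; gap |A(h/2) − A(h)| = 7.925e-03.

0.127161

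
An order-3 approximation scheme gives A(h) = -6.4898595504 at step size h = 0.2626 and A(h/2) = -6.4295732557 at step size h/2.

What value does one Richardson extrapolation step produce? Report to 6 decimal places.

-6.420961

r = 3: numerator weight 8, denominator 7.
Difference of the inputs: -6.4295732557 − (-6.4898595504) = 0.0602862947
Correction (A(h/2) − A(h))/(8 − 1) = 0.0602862947/7 = 0.0086123278
R = A(h/2) + (A(h/2) − A(h))/7 = -6.4295732557 + 0.0086123278 = -6.4209609279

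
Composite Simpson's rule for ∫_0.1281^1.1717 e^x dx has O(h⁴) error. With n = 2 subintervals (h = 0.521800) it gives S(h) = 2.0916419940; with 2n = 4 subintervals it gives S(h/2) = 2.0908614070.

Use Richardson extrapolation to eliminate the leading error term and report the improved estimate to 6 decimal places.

2.090809

Leading term ∝ h^4; use weight 16 = 2^4.
Numerator 16×A(h/2) − A(h) = 16×2.0908614070 − 2.0916419940 = 31.3621405180
Extrapolated: 31.3621405180 / 15 = 2.0908093679
Gap between inputs: 7.806e-04; correction applied: −0.0000520391.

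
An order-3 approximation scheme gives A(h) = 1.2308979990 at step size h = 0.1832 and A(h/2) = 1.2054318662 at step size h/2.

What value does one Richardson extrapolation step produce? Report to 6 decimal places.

r = 3, so 2^r = 8.
8 × 1.2054318662 = 9.6434549296; subtract 1.2308979990 → 8.4125569306
R = 8.4125569306/7 = 1.2017938472

1.201794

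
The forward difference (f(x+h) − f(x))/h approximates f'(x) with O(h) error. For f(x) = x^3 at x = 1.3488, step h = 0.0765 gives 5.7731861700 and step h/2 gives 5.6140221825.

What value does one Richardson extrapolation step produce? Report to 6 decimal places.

The method has order 1: 2^1 = 2.
Weighted: 11.2280443650 − 5.7731861700 = 5.4548581950
Denominator 2 − 1 = 1.
(2·5.6140221825 − 5.7731861700)/(2 − 1) = 5.4548581950
Correction |R − A(h/2)| = 1.592e-01; gap |A(h/2) − A(h)| = 1.592e-01.

5.454858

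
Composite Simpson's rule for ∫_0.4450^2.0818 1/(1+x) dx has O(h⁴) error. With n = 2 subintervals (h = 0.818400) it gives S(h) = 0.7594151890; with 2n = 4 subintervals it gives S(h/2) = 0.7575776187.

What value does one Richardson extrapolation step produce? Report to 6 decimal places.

Leading term ∝ h^4; use weight 16 = 2^4.
16·0.7575776187 = 12.1212418992; 12.1212418992 − 0.7594151890 = 11.3618267102
Extrapolated: 11.3618267102 / 15 = 0.7574551140

0.757455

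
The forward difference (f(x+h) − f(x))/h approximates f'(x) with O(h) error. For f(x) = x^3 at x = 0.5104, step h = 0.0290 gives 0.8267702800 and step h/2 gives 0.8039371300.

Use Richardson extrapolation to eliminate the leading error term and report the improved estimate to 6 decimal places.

0.781104

Method order is 1; weight 2^1 = 2.
A(h/2) − A(h) = 0.8039371300 − 0.8267702800 = -0.0228331500
Divide by 2^1 − 1 = 1: (-0.0228331500)/1 = -0.0228331500
R = 0.8039371300 − 0.0228331500 = 0.7811039800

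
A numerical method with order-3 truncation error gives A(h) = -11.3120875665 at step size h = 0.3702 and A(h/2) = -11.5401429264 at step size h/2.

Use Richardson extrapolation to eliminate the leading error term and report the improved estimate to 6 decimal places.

-11.572722

With r = 3 the leading error scales as h^3, so the weight is 2^3 = 8.
Numerator 8 × A(h/2) − A(h) = 8 × (-11.5401429264) − (-11.3120875665) = -81.0090558447
Denominator 8 − 1 = 7.
(-81.0090558447) ÷ 7 = -11.5727222635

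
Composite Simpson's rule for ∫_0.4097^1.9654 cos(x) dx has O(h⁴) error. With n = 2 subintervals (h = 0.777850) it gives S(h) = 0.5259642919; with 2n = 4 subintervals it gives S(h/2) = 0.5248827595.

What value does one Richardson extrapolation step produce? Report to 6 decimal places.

Leading term ∝ h^4; use weight 16 = 2^4.
2^4×A(h/2) = 8.3981241520; minus A(h) gives 7.8721598601.
Denominator 16 − 1 = 15.
(16×0.5248827595 − 0.5259642919)/(16 − 1) = 0.5248106573
Correction |R − A(h/2)| = 7.210e-05; gap |A(h/2) − A(h)| = 1.082e-03.

0.524811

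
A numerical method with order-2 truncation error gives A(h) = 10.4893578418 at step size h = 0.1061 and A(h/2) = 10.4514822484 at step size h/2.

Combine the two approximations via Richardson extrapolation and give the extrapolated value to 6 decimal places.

10.438857

Method order is 2; weight 2^2 = 4.
Top: 4(10.4514822484) − (10.4893578418) = 31.3165711518
Divide by 2^2 − 1 = 3.
R = 31.3165711518/3 = 10.4388570506
Gap between inputs: 3.788e-02; correction applied: −0.0126251978.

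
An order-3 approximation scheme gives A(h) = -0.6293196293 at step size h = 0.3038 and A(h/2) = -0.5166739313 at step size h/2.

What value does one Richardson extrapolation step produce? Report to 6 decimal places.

Method order is 3; weight 2^3 = 8.
8*(-0.5166739313) = -4.1333914504; subtract (-0.6293196293) → -3.5040718211
Divide by 2^3 − 1 = 7.
So the Richardson estimate is -0.5005816887.
Correction |R − A(h/2)| = 1.609e-02; gap |A(h/2) − A(h)| = 1.126e-01.

-0.500582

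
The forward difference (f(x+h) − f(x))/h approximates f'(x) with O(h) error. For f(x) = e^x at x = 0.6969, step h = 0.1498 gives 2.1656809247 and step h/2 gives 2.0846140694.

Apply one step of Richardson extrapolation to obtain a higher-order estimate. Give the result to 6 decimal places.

r = 1: numerator weight 2, denominator 1.
Weighted: 4.1692281388 − 2.1656809247 = 2.0035472141
2.0035472141 ÷ 1 = 2.0035472141

2.003547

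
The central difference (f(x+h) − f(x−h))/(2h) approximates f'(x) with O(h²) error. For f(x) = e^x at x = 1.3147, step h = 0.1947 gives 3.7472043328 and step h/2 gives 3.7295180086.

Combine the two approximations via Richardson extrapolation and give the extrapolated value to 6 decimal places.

Method order is 2; weight 2^2 = 4.
Numerator 4·A(h/2) − A(h) = 4·3.7295180086 − 3.7472043328 = 11.1708677016
Divide by 2^2 − 1 = 3.
Result: 3.7236225672
Correction |R − A(h/2)| = 5.895e-03; gap |A(h/2) − A(h)| = 1.769e-02.

3.723623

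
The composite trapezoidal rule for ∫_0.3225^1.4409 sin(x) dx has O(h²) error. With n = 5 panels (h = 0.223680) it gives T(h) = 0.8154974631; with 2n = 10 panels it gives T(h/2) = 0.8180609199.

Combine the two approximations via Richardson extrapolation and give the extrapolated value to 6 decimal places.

0.818915

With r = 2 the leading error scales as h^2, so the weight is 2^2 = 4.
4·0.8180609199 = 3.2722436796; 3.2722436796 − 0.8154974631 = 2.4567462165
Divide by 2^2 − 1 = 3.
Result: 0.8189154055
Correction |R − A(h/2)| = 8.545e-04; gap |A(h/2) − A(h)| = 2.563e-03.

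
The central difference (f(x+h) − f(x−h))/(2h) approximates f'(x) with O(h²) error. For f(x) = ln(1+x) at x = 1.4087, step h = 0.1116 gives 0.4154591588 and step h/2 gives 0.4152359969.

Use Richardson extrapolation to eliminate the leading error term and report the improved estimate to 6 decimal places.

Order 2 gives 2^r = 4 and 2^r − 1 = 3.
A(h/2) − A(h) = 0.4152359969 − 0.4154591588 = -0.0002231619
Correction (A(h/2) − A(h))/(4 − 1) = (-0.0002231619)/3 = -0.0000743873
R = 0.4152359969 − 0.0000743873 = 0.4151616096
Correction |R − A(h/2)| = 7.439e-05; gap |A(h/2) − A(h)| = 2.232e-04.

0.415162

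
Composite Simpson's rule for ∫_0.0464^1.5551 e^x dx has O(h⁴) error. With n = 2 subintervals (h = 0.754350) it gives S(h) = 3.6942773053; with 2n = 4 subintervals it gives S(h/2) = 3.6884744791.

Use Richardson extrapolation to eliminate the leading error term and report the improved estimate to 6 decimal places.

Leading term ∝ h^4; use weight 16 = 2^4.
16*3.6884744791 = 59.0155916656; subtract 3.6942773053 → 55.3213143603
Extrapolated: 55.3213143603 / 15 = 3.6880876240

3.688088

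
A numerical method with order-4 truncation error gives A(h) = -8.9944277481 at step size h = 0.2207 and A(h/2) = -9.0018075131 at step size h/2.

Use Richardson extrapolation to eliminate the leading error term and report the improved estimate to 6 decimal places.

Error is O(h^4); halving h shrinks it by 2^4 = 16.
Weighted: (-144.0289202096) − (-8.9944277481) = -135.0344924615
Extrapolated: (-135.0344924615) / 15 = -9.0022994974
Shift from A(h/2): −0.0004919843.

-9.002299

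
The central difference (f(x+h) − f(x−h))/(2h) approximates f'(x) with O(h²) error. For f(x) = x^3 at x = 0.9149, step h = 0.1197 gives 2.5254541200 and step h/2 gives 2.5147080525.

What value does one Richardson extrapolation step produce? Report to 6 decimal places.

r = 2, so 2^r = 4.
Top: 4(2.5147080525) − (2.5254541200) = 7.5333780900
Extrapolated: 7.5333780900 / 3 = 2.5111260300

2.511126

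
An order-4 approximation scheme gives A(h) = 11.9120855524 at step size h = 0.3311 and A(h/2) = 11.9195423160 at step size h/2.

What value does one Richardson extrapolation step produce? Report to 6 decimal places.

With r = 4 the leading error scales as h^4, so the weight is 2^4 = 16.
Top: 16(11.9195423160) − (11.9120855524) = 178.8005915036
(16·11.9195423160 − 11.9120855524)/(16 − 1) = 11.9200394336
Correction |R − A(h/2)| = 4.971e-04; gap |A(h/2) − A(h)| = 7.457e-03.

11.920039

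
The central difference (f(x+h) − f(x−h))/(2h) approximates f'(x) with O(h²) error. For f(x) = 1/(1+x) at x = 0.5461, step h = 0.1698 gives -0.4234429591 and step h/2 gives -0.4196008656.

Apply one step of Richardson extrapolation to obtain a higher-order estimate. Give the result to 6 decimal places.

-0.418320

Order 2 gives 2^r = 4 and 2^r − 1 = 3.
A(h/2) − A(h) = -0.4196008656 − (-0.4234429591) = 0.0038420935
Divide by 2^2 − 1 = 3: 0.0038420935/3 = 0.0012806978
R = -0.4196008656 + 0.0012806978 = -0.4183201678
Gap between inputs: 3.842e-03; correction applied: +0.0012806978.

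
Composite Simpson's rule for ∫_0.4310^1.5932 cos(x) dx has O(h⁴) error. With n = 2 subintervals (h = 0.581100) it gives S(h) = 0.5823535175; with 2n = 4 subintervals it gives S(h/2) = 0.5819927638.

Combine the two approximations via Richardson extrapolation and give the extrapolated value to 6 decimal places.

Leading term ∝ h^4; use weight 16 = 2^4.
2^4×A(h/2) = 9.3118842208; minus A(h) gives 8.7295307033.
(16×0.5819927638 − 0.5823535175)/(16 − 1) = 0.5819687136

0.581969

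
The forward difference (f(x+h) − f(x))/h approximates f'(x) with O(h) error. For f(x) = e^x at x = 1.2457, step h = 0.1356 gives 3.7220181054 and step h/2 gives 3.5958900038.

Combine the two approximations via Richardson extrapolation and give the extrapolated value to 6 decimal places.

3.469762

r = 1: numerator weight 2, denominator 1.
2 × 3.5958900038 = 7.1917800076; 7.1917800076 − 3.7220181054 = 3.4697619022
Divide by 2^1 − 1 = 1.
R = 3.4697619022/1 = 3.4697619022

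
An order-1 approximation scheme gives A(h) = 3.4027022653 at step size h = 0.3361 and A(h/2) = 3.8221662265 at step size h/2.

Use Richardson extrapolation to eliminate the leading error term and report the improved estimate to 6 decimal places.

r = 1: numerator weight 2, denominator 1.
Difference of the inputs: 3.8221662265 − 3.4027022653 = 0.4194639612
Correction (A(h/2) − A(h))/(2 − 1) = 0.4194639612/1 = 0.4194639612
R = 3.8221662265 + 0.4194639612 = 4.2416301877
Shift from A(h/2): +0.4194639612.

4.241630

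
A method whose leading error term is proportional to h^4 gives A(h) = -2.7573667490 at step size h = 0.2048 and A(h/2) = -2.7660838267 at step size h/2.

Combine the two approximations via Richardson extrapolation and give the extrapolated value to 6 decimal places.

-2.766665

With r = 4 the leading error scales as h^4, so the weight is 2^4 = 16.
Difference of the inputs: -2.7660838267 − (-2.7573667490) = -0.0087170777
Divide by 2^4 − 1 = 15: (-0.0087170777)/15 = -0.0005811385
R = A(h/2) + (A(h/2) − A(h))/15 = -2.7660838267 − 0.0005811385 = -2.7666649652
Gap between inputs: 8.717e-03; correction applied: −0.0005811385.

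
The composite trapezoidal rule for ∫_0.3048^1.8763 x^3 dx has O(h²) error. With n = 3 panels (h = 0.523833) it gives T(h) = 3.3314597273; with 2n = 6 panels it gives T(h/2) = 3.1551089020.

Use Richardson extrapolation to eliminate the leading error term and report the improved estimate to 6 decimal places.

3.096325

Method order is 2; weight 2^2 = 4.
4×3.1551089020 − 3.3314597273 = 9.2889758807
(4×3.1551089020 − 3.3314597273)/(4 − 1) = 3.0963252936
Correction |R − A(h/2)| = 5.878e-02; gap |A(h/2) − A(h)| = 1.764e-01.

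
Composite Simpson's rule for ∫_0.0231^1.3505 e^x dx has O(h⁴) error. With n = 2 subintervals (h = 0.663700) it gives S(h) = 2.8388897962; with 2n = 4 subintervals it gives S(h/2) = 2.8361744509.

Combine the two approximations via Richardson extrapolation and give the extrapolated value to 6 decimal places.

2.835993

With r = 4 the leading error scales as h^4, so the weight is 2^4 = 16.
Difference of the inputs: 2.8361744509 − 2.8388897962 = -0.0027153453
Divide by 2^4 − 1 = 15: (-0.0027153453)/15 = -0.0001810230
R = A(h/2) + (A(h/2) − A(h))/15 = 2.8361744509 − 0.0001810230 = 2.8359934279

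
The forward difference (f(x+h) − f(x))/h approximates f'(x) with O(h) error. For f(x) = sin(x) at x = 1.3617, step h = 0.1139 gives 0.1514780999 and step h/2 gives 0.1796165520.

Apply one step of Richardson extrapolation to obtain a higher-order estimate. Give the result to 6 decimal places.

Leading term ∝ h^1; use weight 2 = 2^1.
2·0.1796165520 = 0.3592331040; subtract 0.1514780999 → 0.2077550041
Extrapolated: 0.2077550041 / 1 = 0.2077550041

0.207755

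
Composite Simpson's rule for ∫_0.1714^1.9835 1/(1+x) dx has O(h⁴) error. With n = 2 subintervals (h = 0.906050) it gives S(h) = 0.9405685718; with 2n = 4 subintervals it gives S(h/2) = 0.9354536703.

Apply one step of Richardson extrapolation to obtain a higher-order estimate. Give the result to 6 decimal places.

Method order is 4; weight 2^4 = 16.
Difference of the inputs: 0.9354536703 − 0.9405685718 = -0.0051149015
Divide by 2^4 − 1 = 15: (-0.0051149015)/15 = -0.0003409934
R = 0.9354536703 − 0.0003409934 = 0.9351126769

0.935113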